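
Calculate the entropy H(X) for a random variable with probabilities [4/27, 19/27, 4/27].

H(X) = -Σ p(x) log₂ p(x)
  -4/27 × log₂(4/27) = 0.4081
  -19/27 × log₂(19/27) = 0.3567
  -4/27 × log₂(4/27) = 0.4081
H(X) = 1.1730 bits


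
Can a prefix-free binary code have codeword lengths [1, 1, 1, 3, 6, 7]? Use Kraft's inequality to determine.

Kraft inequality: Σ 2^(-l_i) ≤ 1 for prefix-free code
Calculating: 2^(-1) + 2^(-1) + 2^(-1) + 2^(-3) + 2^(-6) + 2^(-7)
= 0.5 + 0.5 + 0.5 + 0.125 + 0.015625 + 0.0078125
= 1.6484
Since 1.6484 > 1, prefix-free code does not exist


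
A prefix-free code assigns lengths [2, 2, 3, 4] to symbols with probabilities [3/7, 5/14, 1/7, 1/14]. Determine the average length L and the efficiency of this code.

Average length L = Σ p_i × l_i = 2.2857 bits
Entropy H = 1.7274 bits
Efficiency η = H/L × 100% = 75.57%


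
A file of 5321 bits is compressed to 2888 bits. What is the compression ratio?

Compression ratio = Original / Compressed
= 5321 / 2888 = 1.84:1


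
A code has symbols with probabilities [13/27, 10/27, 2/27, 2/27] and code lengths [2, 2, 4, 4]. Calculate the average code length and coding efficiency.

Average length L = Σ p_i × l_i = 2.2963 bits
Entropy H = 1.5947 bits
Efficiency η = H/L × 100% = 69.45%


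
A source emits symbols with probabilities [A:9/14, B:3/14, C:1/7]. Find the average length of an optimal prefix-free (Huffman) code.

Huffman tree construction:
Combine smallest probabilities repeatedly
Resulting codes:
  A: 1 (length 1)
  B: 01 (length 2)
  C: 00 (length 2)
Average length = Σ p(s) × length(s) = 1.3571 bits


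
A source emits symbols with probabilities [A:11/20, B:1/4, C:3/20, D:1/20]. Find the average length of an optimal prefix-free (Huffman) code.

Huffman tree construction:
Combine smallest probabilities repeatedly
Resulting codes:
  A: 1 (length 1)
  B: 01 (length 2)
  C: 001 (length 3)
  D: 000 (length 3)
Average length = Σ p(s) × length(s) = 1.6500 bits


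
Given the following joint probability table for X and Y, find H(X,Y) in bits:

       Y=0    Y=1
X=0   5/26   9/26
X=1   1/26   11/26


H(X,Y) = -Σ p(x,y) log₂ p(x,y)
  p(0,0)=5/26: -0.1923 × log₂(0.1923) = 0.4574
  p(0,1)=9/26: -0.3462 × log₂(0.3462) = 0.5298
  p(1,0)=1/26: -0.0385 × log₂(0.0385) = 0.1808
  p(1,1)=11/26: -0.4231 × log₂(0.4231) = 0.5250
H(X,Y) = 1.6930 bits


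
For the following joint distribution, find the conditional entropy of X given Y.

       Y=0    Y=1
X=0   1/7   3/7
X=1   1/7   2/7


H(X|Y) = Σ_y p(y) H(X|Y=y)
  p(Y=0) = 2/7, H(X|Y=0) = 1.0000
  p(Y=1) = 5/7, H(X|Y=1) = 0.9710
H(X|Y) = 0.2857×1.0000 + 0.7143×0.9710 = 0.9793 bits


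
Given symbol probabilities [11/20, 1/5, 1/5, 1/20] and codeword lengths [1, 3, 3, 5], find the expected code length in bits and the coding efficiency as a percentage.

Average length L = Σ p_i × l_i = 2.0000 bits
Entropy H = 1.6192 bits
Efficiency η = H/L × 100% = 80.96%


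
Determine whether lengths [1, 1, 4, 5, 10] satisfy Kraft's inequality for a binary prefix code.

Kraft inequality: Σ 2^(-l_i) ≤ 1 for prefix-free code
Calculating: 2^(-1) + 2^(-1) + 2^(-4) + 2^(-5) + 2^(-10)
= 0.5 + 0.5 + 0.0625 + 0.03125 + 0.0009765625
= 1.0947
Since 1.0947 > 1, prefix-free code does not exist


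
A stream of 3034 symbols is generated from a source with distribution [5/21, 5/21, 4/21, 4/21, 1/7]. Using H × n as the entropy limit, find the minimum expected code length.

Entropy H = 2.2983 bits/symbol
Minimum bits = H × n = 2.2983 × 3034
= 6973.07 bits


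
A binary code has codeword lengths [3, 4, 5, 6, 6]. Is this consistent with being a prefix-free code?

Kraft inequality: Σ 2^(-l_i) ≤ 1 for prefix-free code
Calculating: 2^(-3) + 2^(-4) + 2^(-5) + 2^(-6) + 2^(-6)
= 0.125 + 0.0625 + 0.03125 + 0.015625 + 0.015625
= 0.2500
Since 0.2500 ≤ 1, prefix-free code exists


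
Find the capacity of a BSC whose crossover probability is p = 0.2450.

For BSC with error probability p:
C = 1 - H(p) where H(p) is binary entropy
H(0.2450) = -0.2450 × log₂(0.2450) - 0.7550 × log₂(0.7550)
H(p) = 0.8033
C = 1 - 0.8033 = 0.1967 bits/use


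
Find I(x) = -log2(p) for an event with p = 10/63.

Information content I(x) = -log₂(p(x))
I = -log₂(10/63) = -log₂(0.1587)
I = 2.6554 bits


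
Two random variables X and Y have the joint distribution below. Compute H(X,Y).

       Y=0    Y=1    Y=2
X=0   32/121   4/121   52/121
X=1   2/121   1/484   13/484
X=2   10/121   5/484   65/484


H(X,Y) = -Σ p(x,y) log₂ p(x,y)
  p(0,0)=32/121: -0.2645 × log₂(0.2645) = 0.5075
  p(0,1)=4/121: -0.0331 × log₂(0.0331) = 0.1626
  p(0,2)=52/121: -0.4298 × log₂(0.4298) = 0.5236
  p(1,0)=2/121: -0.0165 × log₂(0.0165) = 0.0978
  p(1,1)=1/484: -0.0021 × log₂(0.0021) = 0.0184
  p(1,2)=13/484: -0.0269 × log₂(0.0269) = 0.1402
  p(2,0)=10/121: -0.0826 × log₂(0.0826) = 0.2973
  p(2,1)=5/484: -0.0103 × log₂(0.0103) = 0.0682
  p(2,2)=65/484: -0.1343 × log₂(0.1343) = 0.3890
H(X,Y) = 2.2045 bits


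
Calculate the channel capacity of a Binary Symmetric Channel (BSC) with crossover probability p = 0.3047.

For BSC with error probability p:
C = 1 - H(p) where H(p) is binary entropy
H(0.3047) = -0.3047 × log₂(0.3047) - 0.6953 × log₂(0.6953)
H(p) = 0.8870
C = 1 - 0.8870 = 0.1130 bits/use


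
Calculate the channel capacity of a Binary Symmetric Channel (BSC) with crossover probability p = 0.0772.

For BSC with error probability p:
C = 1 - H(p) where H(p) is binary entropy
H(0.0772) = -0.0772 × log₂(0.0772) - 0.9228 × log₂(0.9228)
H(p) = 0.3922
C = 1 - 0.3922 = 0.6078 bits/use


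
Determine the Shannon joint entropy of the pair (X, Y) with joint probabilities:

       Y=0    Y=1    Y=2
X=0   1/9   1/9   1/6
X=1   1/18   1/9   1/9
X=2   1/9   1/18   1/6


H(X,Y) = -Σ p(x,y) log₂ p(x,y)
  p(0,0)=1/9: -0.1111 × log₂(0.1111) = 0.3522
  p(0,1)=1/9: -0.1111 × log₂(0.1111) = 0.3522
  p(0,2)=1/6: -0.1667 × log₂(0.1667) = 0.4308
  p(1,0)=1/18: -0.0556 × log₂(0.0556) = 0.2317
  p(1,1)=1/9: -0.1111 × log₂(0.1111) = 0.3522
  p(1,2)=1/9: -0.1111 × log₂(0.1111) = 0.3522
  p(2,0)=1/9: -0.1111 × log₂(0.1111) = 0.3522
  p(2,1)=1/18: -0.0556 × log₂(0.0556) = 0.2317
  p(2,2)=1/6: -0.1667 × log₂(0.1667) = 0.4308
H(X,Y) = 3.0860 bits


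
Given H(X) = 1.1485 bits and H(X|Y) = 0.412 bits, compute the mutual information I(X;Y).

I(X;Y) = H(X) - H(X|Y)
I(X;Y) = 1.1485 - 0.412 = 0.7365 bits


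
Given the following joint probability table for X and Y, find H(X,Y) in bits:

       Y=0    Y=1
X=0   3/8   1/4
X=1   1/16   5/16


H(X,Y) = -Σ p(x,y) log₂ p(x,y)
  p(0,0)=3/8: -0.3750 × log₂(0.3750) = 0.5306
  p(0,1)=1/4: -0.2500 × log₂(0.2500) = 0.5000
  p(1,0)=1/16: -0.0625 × log₂(0.0625) = 0.2500
  p(1,1)=5/16: -0.3125 × log₂(0.3125) = 0.5244
H(X,Y) = 1.8050 bits


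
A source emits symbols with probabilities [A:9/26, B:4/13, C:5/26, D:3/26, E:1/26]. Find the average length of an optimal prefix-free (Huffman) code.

Huffman tree construction:
Combine smallest probabilities repeatedly
Resulting codes:
  A: 11 (length 2)
  B: 10 (length 2)
  C: 01 (length 2)
  D: 001 (length 3)
  E: 000 (length 3)
Average length = Σ p(s) × length(s) = 2.1538 bits


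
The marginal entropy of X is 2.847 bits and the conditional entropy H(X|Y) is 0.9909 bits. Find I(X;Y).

I(X;Y) = H(X) - H(X|Y)
I(X;Y) = 2.847 - 0.9909 = 1.8561 bits


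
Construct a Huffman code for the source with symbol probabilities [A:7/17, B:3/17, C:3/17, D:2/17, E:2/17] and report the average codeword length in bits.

Huffman tree construction:
Combine smallest probabilities repeatedly
Resulting codes:
  A: 0 (length 1)
  B: 110 (length 3)
  C: 111 (length 3)
  D: 100 (length 3)
  E: 101 (length 3)
Average length = Σ p(s) × length(s) = 2.1765 bits


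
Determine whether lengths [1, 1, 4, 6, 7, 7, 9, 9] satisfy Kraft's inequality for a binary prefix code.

Kraft inequality: Σ 2^(-l_i) ≤ 1 for prefix-free code
Calculating: 2^(-1) + 2^(-1) + 2^(-4) + 2^(-6) + 2^(-7) + 2^(-7) + 2^(-9) + 2^(-9)
= 0.5 + 0.5 + 0.0625 + 0.015625 + 0.0078125 + 0.0078125 + 0.001953125 + 0.001953125
= 1.0977
Since 1.0977 > 1, prefix-free code does not exist


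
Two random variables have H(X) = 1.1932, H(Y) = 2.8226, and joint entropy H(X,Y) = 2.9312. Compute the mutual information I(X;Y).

I(X;Y) = H(X) + H(Y) - H(X,Y)
I(X;Y) = 1.1932 + 2.8226 - 2.9312 = 1.0846 bits


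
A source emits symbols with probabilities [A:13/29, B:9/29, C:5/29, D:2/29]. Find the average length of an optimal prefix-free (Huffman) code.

Huffman tree construction:
Combine smallest probabilities repeatedly
Resulting codes:
  A: 0 (length 1)
  B: 11 (length 2)
  C: 101 (length 3)
  D: 100 (length 3)
Average length = Σ p(s) × length(s) = 1.7931 bits


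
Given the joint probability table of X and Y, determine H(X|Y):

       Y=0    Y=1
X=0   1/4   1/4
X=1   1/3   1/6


H(X|Y) = Σ_y p(y) H(X|Y=y)
  p(Y=0) = 7/12, H(X|Y=0) = 0.9852
  p(Y=1) = 5/12, H(X|Y=1) = 0.9710
H(X|Y) = 0.5833×0.9852 + 0.4167×0.9710 = 0.9793 bits


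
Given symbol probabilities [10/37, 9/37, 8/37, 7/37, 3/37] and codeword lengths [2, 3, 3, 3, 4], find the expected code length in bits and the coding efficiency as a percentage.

Average length L = Σ p_i × l_i = 2.8108 bits
Entropy H = 2.2323 bits
Efficiency η = H/L × 100% = 79.42%


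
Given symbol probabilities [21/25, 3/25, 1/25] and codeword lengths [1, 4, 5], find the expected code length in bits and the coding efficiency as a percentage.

Average length L = Σ p_i × l_i = 1.5200 bits
Entropy H = 0.7641 bits
Efficiency η = H/L × 100% = 50.27%


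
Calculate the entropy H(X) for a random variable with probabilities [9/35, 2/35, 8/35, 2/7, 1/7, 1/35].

H(X) = -Σ p(x) log₂ p(x)
  -9/35 × log₂(9/35) = 0.5038
  -2/35 × log₂(2/35) = 0.2360
  -8/35 × log₂(8/35) = 0.4867
  -2/7 × log₂(2/7) = 0.5164
  -1/7 × log₂(1/7) = 0.4011
  -1/35 × log₂(1/35) = 0.1466
H(X) = 2.2905 bits


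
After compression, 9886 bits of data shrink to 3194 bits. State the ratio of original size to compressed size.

Compression ratio = Original / Compressed
= 9886 / 3194 = 3.10:1


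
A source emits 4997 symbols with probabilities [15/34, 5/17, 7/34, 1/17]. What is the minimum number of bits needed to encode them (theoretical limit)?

Entropy H = 1.7500 bits/symbol
Minimum bits = H × n = 1.7500 × 4997
= 8744.69 bits


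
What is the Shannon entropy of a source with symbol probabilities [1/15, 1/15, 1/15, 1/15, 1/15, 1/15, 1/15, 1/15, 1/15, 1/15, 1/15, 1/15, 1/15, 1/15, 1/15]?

H(X) = -Σ p(x) log₂ p(x)
  -1/15 × log₂(1/15) = 0.2605
  -1/15 × log₂(1/15) = 0.2605
  -1/15 × log₂(1/15) = 0.2605
  -1/15 × log₂(1/15) = 0.2605
  -1/15 × log₂(1/15) = 0.2605
  -1/15 × log₂(1/15) = 0.2605
  -1/15 × log₂(1/15) = 0.2605
  -1/15 × log₂(1/15) = 0.2605
  -1/15 × log₂(1/15) = 0.2605
  -1/15 × log₂(1/15) = 0.2605
  -1/15 × log₂(1/15) = 0.2605
  -1/15 × log₂(1/15) = 0.2605
  -1/15 × log₂(1/15) = 0.2605
  -1/15 × log₂(1/15) = 0.2605
  -1/15 × log₂(1/15) = 0.2605
H(X) = 3.9069 bits


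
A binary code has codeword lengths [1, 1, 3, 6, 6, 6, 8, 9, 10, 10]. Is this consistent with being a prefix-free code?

Kraft inequality: Σ 2^(-l_i) ≤ 1 for prefix-free code
Calculating: 2^(-1) + 2^(-1) + 2^(-3) + 2^(-6) + 2^(-6) + 2^(-6) + 2^(-8) + 2^(-9) + 2^(-10) + 2^(-10)
= 0.5 + 0.5 + 0.125 + 0.015625 + 0.015625 + 0.015625 + 0.00390625 + 0.001953125 + 0.0009765625 + 0.0009765625
= 1.1797
Since 1.1797 > 1, prefix-free code does not exist


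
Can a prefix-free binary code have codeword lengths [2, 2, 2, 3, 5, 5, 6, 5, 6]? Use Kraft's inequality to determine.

Kraft inequality: Σ 2^(-l_i) ≤ 1 for prefix-free code
Calculating: 2^(-2) + 2^(-2) + 2^(-2) + 2^(-3) + 2^(-5) + 2^(-5) + 2^(-6) + 2^(-5) + 2^(-6)
= 0.25 + 0.25 + 0.25 + 0.125 + 0.03125 + 0.03125 + 0.015625 + 0.03125 + 0.015625
= 1.0000
Since 1.0000 ≤ 1, prefix-free code exists


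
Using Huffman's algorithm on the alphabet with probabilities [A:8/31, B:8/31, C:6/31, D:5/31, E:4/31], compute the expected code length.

Huffman tree construction:
Combine smallest probabilities repeatedly
Resulting codes:
  A: 01 (length 2)
  B: 10 (length 2)
  C: 00 (length 2)
  D: 111 (length 3)
  E: 110 (length 3)
Average length = Σ p(s) × length(s) = 2.2903 bits


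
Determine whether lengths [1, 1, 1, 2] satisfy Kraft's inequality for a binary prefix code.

Kraft inequality: Σ 2^(-l_i) ≤ 1 for prefix-free code
Calculating: 2^(-1) + 2^(-1) + 2^(-1) + 2^(-2)
= 0.5 + 0.5 + 0.5 + 0.25
= 1.7500
Since 1.7500 > 1, prefix-free code does not exist


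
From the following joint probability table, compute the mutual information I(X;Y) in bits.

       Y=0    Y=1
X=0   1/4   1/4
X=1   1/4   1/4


H(X) = 1.0000, H(Y) = 1.0000, H(X,Y) = 2.0000
I(X;Y) = H(X) + H(Y) - H(X,Y) = 0.0000 bits


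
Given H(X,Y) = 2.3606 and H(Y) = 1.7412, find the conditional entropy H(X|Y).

Chain rule: H(X,Y) = H(X|Y) + H(Y)
H(X|Y) = H(X,Y) - H(Y) = 2.3606 - 1.7412 = 0.6194 bits


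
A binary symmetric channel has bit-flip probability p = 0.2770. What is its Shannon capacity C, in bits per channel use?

For BSC with error probability p:
C = 1 - H(p) where H(p) is binary entropy
H(0.2770) = -0.2770 × log₂(0.2770) - 0.7230 × log₂(0.7230)
H(p) = 0.8513
C = 1 - 0.8513 = 0.1487 bits/use


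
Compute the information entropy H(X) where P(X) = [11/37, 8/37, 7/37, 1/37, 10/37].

H(X) = -Σ p(x) log₂ p(x)
  -11/37 × log₂(11/37) = 0.5203
  -8/37 × log₂(8/37) = 0.4777
  -7/37 × log₂(7/37) = 0.4545
  -1/37 × log₂(1/37) = 0.1408
  -10/37 × log₂(10/37) = 0.5101
H(X) = 2.1034 bits


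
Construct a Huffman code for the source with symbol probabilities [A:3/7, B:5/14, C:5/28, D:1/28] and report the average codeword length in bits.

Huffman tree construction:
Combine smallest probabilities repeatedly
Resulting codes:
  A: 0 (length 1)
  B: 11 (length 2)
  C: 101 (length 3)
  D: 100 (length 3)
Average length = Σ p(s) × length(s) = 1.7857 bits


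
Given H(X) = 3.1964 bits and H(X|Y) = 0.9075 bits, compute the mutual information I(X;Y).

I(X;Y) = H(X) - H(X|Y)
I(X;Y) = 3.1964 - 0.9075 = 2.2889 bits


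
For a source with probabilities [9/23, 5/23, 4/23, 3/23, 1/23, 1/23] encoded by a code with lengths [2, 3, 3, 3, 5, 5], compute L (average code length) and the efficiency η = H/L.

Average length L = Σ p_i × l_i = 2.7826 bits
Entropy H = 2.2238 bits
Efficiency η = H/L × 100% = 79.92%


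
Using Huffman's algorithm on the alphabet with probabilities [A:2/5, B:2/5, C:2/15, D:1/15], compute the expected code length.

Huffman tree construction:
Combine smallest probabilities repeatedly
Resulting codes:
  A: 11 (length 2)
  B: 0 (length 1)
  C: 101 (length 3)
  D: 100 (length 3)
Average length = Σ p(s) × length(s) = 1.8000 bits


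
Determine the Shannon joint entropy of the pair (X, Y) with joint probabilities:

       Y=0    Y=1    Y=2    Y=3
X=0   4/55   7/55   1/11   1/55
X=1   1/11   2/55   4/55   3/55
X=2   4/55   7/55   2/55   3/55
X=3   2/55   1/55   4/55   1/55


H(X,Y) = -Σ p(x,y) log₂ p(x,y)
  p(0,0)=4/55: -0.0727 × log₂(0.0727) = 0.2750
  p(0,1)=7/55: -0.1273 × log₂(0.1273) = 0.3785
  p(0,2)=1/11: -0.0909 × log₂(0.0909) = 0.3145
  p(0,3)=1/55: -0.0182 × log₂(0.0182) = 0.1051
  p(1,0)=1/11: -0.0909 × log₂(0.0909) = 0.3145
  p(1,1)=2/55: -0.0364 × log₂(0.0364) = 0.1739
  p(1,2)=4/55: -0.0727 × log₂(0.0727) = 0.2750
  p(1,3)=3/55: -0.0545 × log₂(0.0545) = 0.2289
  p(2,0)=4/55: -0.0727 × log₂(0.0727) = 0.2750
  p(2,1)=7/55: -0.1273 × log₂(0.1273) = 0.3785
  p(2,2)=2/55: -0.0364 × log₂(0.0364) = 0.1739
  p(2,3)=3/55: -0.0545 × log₂(0.0545) = 0.2289
  p(3,0)=2/55: -0.0364 × log₂(0.0364) = 0.1739
  p(3,1)=1/55: -0.0182 × log₂(0.0182) = 0.1051
  p(3,2)=4/55: -0.0727 × log₂(0.0727) = 0.2750
  p(3,3)=1/55: -0.0182 × log₂(0.0182) = 0.1051
H(X,Y) = 3.7808 bits


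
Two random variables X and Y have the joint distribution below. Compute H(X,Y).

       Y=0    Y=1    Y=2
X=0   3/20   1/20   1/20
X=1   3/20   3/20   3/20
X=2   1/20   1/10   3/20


H(X,Y) = -Σ p(x,y) log₂ p(x,y)
  p(0,0)=3/20: -0.1500 × log₂(0.1500) = 0.4105
  p(0,1)=1/20: -0.0500 × log₂(0.0500) = 0.2161
  p(0,2)=1/20: -0.0500 × log₂(0.0500) = 0.2161
  p(1,0)=3/20: -0.1500 × log₂(0.1500) = 0.4105
  p(1,1)=3/20: -0.1500 × log₂(0.1500) = 0.4105
  p(1,2)=3/20: -0.1500 × log₂(0.1500) = 0.4105
  p(2,0)=1/20: -0.0500 × log₂(0.0500) = 0.2161
  p(2,1)=1/10: -0.1000 × log₂(0.1000) = 0.3322
  p(2,2)=3/20: -0.1500 × log₂(0.1500) = 0.4105
H(X,Y) = 3.0332 bits


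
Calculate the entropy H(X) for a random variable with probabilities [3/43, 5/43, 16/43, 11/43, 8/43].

H(X) = -Σ p(x) log₂ p(x)
  -3/43 × log₂(3/43) = 0.2680
  -5/43 × log₂(5/43) = 0.3610
  -16/43 × log₂(16/43) = 0.5307
  -11/43 × log₂(11/43) = 0.5031
  -8/43 × log₂(8/43) = 0.4514
H(X) = 2.1142 bits


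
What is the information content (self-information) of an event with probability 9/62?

Information content I(x) = -log₂(p(x))
I = -log₂(9/62) = -log₂(0.1452)
I = 2.7843 bits


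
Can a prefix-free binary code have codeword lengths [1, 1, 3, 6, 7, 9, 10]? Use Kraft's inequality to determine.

Kraft inequality: Σ 2^(-l_i) ≤ 1 for prefix-free code
Calculating: 2^(-1) + 2^(-1) + 2^(-3) + 2^(-6) + 2^(-7) + 2^(-9) + 2^(-10)
= 0.5 + 0.5 + 0.125 + 0.015625 + 0.0078125 + 0.001953125 + 0.0009765625
= 1.1514
Since 1.1514 > 1, prefix-free code does not exist


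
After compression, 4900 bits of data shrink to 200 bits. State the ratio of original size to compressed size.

Compression ratio = Original / Compressed
= 4900 / 200 = 24.50:1


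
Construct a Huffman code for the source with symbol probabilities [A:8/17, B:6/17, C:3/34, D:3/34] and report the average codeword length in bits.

Huffman tree construction:
Combine smallest probabilities repeatedly
Resulting codes:
  A: 0 (length 1)
  B: 11 (length 2)
  C: 100 (length 3)
  D: 101 (length 3)
Average length = Σ p(s) × length(s) = 1.7059 bits


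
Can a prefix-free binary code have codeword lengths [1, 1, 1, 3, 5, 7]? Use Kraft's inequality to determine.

Kraft inequality: Σ 2^(-l_i) ≤ 1 for prefix-free code
Calculating: 2^(-1) + 2^(-1) + 2^(-1) + 2^(-3) + 2^(-5) + 2^(-7)
= 0.5 + 0.5 + 0.5 + 0.125 + 0.03125 + 0.0078125
= 1.6641
Since 1.6641 > 1, prefix-free code does not exist


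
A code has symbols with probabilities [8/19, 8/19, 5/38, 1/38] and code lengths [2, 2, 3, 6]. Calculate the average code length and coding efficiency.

Average length L = Σ p_i × l_i = 2.2368 bits
Entropy H = 1.5740 bits
Efficiency η = H/L × 100% = 70.37%


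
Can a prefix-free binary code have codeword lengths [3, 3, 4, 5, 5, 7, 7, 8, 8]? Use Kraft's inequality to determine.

Kraft inequality: Σ 2^(-l_i) ≤ 1 for prefix-free code
Calculating: 2^(-3) + 2^(-3) + 2^(-4) + 2^(-5) + 2^(-5) + 2^(-7) + 2^(-7) + 2^(-8) + 2^(-8)
= 0.125 + 0.125 + 0.0625 + 0.03125 + 0.03125 + 0.0078125 + 0.0078125 + 0.00390625 + 0.00390625
= 0.3984
Since 0.3984 ≤ 1, prefix-free code exists


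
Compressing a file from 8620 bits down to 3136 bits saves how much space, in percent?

Space savings = (1 - Compressed/Original) × 100%
= (1 - 3136/8620) × 100%
= 63.62%


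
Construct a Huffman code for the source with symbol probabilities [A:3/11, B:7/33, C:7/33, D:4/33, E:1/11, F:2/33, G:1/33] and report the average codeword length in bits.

Huffman tree construction:
Combine smallest probabilities repeatedly
Resulting codes:
  A: 10 (length 2)
  B: 00 (length 2)
  C: 01 (length 2)
  D: 110 (length 3)
  E: 1110 (length 4)
  F: 11111 (length 5)
  G: 11110 (length 5)
Average length = Σ p(s) × length(s) = 2.5758 bits


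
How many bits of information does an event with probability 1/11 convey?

Information content I(x) = -log₂(p(x))
I = -log₂(1/11) = -log₂(0.0909)
I = 3.4594 bits


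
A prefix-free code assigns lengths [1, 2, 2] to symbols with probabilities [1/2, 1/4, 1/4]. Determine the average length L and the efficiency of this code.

Average length L = Σ p_i × l_i = 1.5000 bits
Entropy H = 1.5000 bits
Efficiency η = H/L × 100% = 100.00%


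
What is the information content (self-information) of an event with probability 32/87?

Information content I(x) = -log₂(p(x))
I = -log₂(32/87) = -log₂(0.3678)
I = 1.4429 bits


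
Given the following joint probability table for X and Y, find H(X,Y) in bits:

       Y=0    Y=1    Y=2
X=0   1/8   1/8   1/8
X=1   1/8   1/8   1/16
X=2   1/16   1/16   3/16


H(X,Y) = -Σ p(x,y) log₂ p(x,y)
  p(0,0)=1/8: -0.1250 × log₂(0.1250) = 0.3750
  p(0,1)=1/8: -0.1250 × log₂(0.1250) = 0.3750
  p(0,2)=1/8: -0.1250 × log₂(0.1250) = 0.3750
  p(1,0)=1/8: -0.1250 × log₂(0.1250) = 0.3750
  p(1,1)=1/8: -0.1250 × log₂(0.1250) = 0.3750
  p(1,2)=1/16: -0.0625 × log₂(0.0625) = 0.2500
  p(2,0)=1/16: -0.0625 × log₂(0.0625) = 0.2500
  p(2,1)=1/16: -0.0625 × log₂(0.0625) = 0.2500
  p(2,2)=3/16: -0.1875 × log₂(0.1875) = 0.4528
H(X,Y) = 3.0778 bits


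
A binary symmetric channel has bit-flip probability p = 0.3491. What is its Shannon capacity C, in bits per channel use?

For BSC with error probability p:
C = 1 - H(p) where H(p) is binary entropy
H(0.3491) = -0.3491 × log₂(0.3491) - 0.6509 × log₂(0.6509)
H(p) = 0.9333
C = 1 - 0.9333 = 0.0667 bits/use


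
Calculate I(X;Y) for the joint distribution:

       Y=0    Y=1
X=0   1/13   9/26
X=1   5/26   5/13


H(X) = 0.9829, H(Y) = 0.8404, H(X,Y) = 1.8020
I(X;Y) = H(X) + H(Y) - H(X,Y) = 0.0212 bits


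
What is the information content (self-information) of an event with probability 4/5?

Information content I(x) = -log₂(p(x))
I = -log₂(4/5) = -log₂(0.8000)
I = 0.3219 bits


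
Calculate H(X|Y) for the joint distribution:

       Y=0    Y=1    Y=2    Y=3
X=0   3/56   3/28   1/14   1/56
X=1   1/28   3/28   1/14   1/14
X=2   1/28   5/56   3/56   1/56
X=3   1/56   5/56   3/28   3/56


H(X|Y) = Σ_y p(y) H(X|Y=y)
  p(Y=0) = 1/7, H(X|Y=0) = 1.9056
  p(Y=1) = 11/28, H(X|Y=1) = 1.9940
  p(Y=2) = 17/56, H(X|Y=2) = 1.9542
  p(Y=3) = 9/56, H(X|Y=3) = 1.7527
H(X|Y) = 0.1429×1.9056 + 0.3929×1.9940 + 0.3036×1.9542 + 0.1607×1.7527 = 1.9305 bits


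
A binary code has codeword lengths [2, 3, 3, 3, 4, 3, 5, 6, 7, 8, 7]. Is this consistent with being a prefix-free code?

Kraft inequality: Σ 2^(-l_i) ≤ 1 for prefix-free code
Calculating: 2^(-2) + 2^(-3) + 2^(-3) + 2^(-3) + 2^(-4) + 2^(-3) + 2^(-5) + 2^(-6) + 2^(-7) + 2^(-8) + 2^(-7)
= 0.25 + 0.125 + 0.125 + 0.125 + 0.0625 + 0.125 + 0.03125 + 0.015625 + 0.0078125 + 0.00390625 + 0.0078125
= 0.8789
Since 0.8789 ≤ 1, prefix-free code exists


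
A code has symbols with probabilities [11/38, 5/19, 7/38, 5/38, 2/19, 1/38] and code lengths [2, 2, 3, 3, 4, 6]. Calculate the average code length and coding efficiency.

Average length L = Σ p_i × l_i = 2.6316 bits
Entropy H = 2.3391 bits
Efficiency η = H/L × 100% = 88.89%


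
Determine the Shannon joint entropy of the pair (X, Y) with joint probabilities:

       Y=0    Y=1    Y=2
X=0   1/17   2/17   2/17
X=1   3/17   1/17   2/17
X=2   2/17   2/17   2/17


H(X,Y) = -Σ p(x,y) log₂ p(x,y)
  p(0,0)=1/17: -0.0588 × log₂(0.0588) = 0.2404
  p(0,1)=2/17: -0.1176 × log₂(0.1176) = 0.3632
  p(0,2)=2/17: -0.1176 × log₂(0.1176) = 0.3632
  p(1,0)=3/17: -0.1765 × log₂(0.1765) = 0.4416
  p(1,1)=1/17: -0.0588 × log₂(0.0588) = 0.2404
  p(1,2)=2/17: -0.1176 × log₂(0.1176) = 0.3632
  p(2,0)=2/17: -0.1176 × log₂(0.1176) = 0.3632
  p(2,1)=2/17: -0.1176 × log₂(0.1176) = 0.3632
  p(2,2)=2/17: -0.1176 × log₂(0.1176) = 0.3632
H(X,Y) = 3.1019 bits


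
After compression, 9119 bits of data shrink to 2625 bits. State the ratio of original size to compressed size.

Compression ratio = Original / Compressed
= 9119 / 2625 = 3.47:1


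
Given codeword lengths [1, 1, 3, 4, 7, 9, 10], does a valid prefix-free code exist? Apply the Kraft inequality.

Kraft inequality: Σ 2^(-l_i) ≤ 1 for prefix-free code
Calculating: 2^(-1) + 2^(-1) + 2^(-3) + 2^(-4) + 2^(-7) + 2^(-9) + 2^(-10)
= 0.5 + 0.5 + 0.125 + 0.0625 + 0.0078125 + 0.001953125 + 0.0009765625
= 1.1982
Since 1.1982 > 1, prefix-free code does not exist


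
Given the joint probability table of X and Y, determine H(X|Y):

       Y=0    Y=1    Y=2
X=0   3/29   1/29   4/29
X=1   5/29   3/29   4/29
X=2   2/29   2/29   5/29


H(X|Y) = Σ_y p(y) H(X|Y=y)
  p(Y=0) = 10/29, H(X|Y=0) = 1.4855
  p(Y=1) = 6/29, H(X|Y=1) = 1.4591
  p(Y=2) = 13/29, H(X|Y=2) = 1.5766
H(X|Y) = 0.3448×1.4855 + 0.2069×1.4591 + 0.4483×1.5766 = 1.5209 bits


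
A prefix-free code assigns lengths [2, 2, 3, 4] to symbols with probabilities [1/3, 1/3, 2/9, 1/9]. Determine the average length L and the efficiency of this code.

Average length L = Σ p_i × l_i = 2.4444 bits
Entropy H = 1.8911 bits
Efficiency η = H/L × 100% = 77.36%


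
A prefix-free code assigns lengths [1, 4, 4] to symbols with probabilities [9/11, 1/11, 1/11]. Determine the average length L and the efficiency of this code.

Average length L = Σ p_i × l_i = 1.5455 bits
Entropy H = 0.8659 bits
Efficiency η = H/L × 100% = 56.03%


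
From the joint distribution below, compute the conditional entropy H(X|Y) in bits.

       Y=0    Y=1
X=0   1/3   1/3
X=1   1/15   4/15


H(X|Y) = Σ_y p(y) H(X|Y=y)
  p(Y=0) = 2/5, H(X|Y=0) = 0.6500
  p(Y=1) = 3/5, H(X|Y=1) = 0.9911
H(X|Y) = 0.4000×0.6500 + 0.6000×0.9911 = 0.8547 bits


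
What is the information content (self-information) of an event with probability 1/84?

Information content I(x) = -log₂(p(x))
I = -log₂(1/84) = -log₂(0.0119)
I = 6.3923 bits


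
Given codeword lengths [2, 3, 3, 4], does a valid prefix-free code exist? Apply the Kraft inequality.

Kraft inequality: Σ 2^(-l_i) ≤ 1 for prefix-free code
Calculating: 2^(-2) + 2^(-3) + 2^(-3) + 2^(-4)
= 0.25 + 0.125 + 0.125 + 0.0625
= 0.5625
Since 0.5625 ≤ 1, prefix-free code exists


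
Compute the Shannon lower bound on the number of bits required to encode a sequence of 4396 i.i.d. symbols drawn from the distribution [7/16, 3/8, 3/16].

Entropy H = 1.5052 bits/symbol
Minimum bits = H × n = 1.5052 × 4396
= 6617.04 bits


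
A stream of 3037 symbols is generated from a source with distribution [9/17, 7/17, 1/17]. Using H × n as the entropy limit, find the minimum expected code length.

Entropy H = 1.2533 bits/symbol
Minimum bits = H × n = 1.2533 × 3037
= 3806.26 bits


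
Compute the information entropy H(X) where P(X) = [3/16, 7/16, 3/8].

H(X) = -Σ p(x) log₂ p(x)
  -3/16 × log₂(3/16) = 0.4528
  -7/16 × log₂(7/16) = 0.5218
  -3/8 × log₂(3/8) = 0.5306
H(X) = 1.5052 bits


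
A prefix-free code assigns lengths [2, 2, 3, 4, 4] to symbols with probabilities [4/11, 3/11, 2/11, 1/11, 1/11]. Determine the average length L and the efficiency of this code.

Average length L = Σ p_i × l_i = 2.5455 bits
Entropy H = 2.1181 bits
Efficiency η = H/L × 100% = 83.21%


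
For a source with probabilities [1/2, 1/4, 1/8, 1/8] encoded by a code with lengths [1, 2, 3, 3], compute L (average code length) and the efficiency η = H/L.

Average length L = Σ p_i × l_i = 1.7500 bits
Entropy H = 1.7500 bits
Efficiency η = H/L × 100% = 100.00%


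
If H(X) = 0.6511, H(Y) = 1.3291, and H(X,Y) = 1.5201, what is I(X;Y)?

I(X;Y) = H(X) + H(Y) - H(X,Y)
I(X;Y) = 0.6511 + 1.3291 - 1.5201 = 0.4601 bits


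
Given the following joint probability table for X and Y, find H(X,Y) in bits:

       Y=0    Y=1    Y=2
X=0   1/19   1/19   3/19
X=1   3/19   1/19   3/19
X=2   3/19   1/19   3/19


H(X,Y) = -Σ p(x,y) log₂ p(x,y)
  p(0,0)=1/19: -0.0526 × log₂(0.0526) = 0.2236
  p(0,1)=1/19: -0.0526 × log₂(0.0526) = 0.2236
  p(0,2)=3/19: -0.1579 × log₂(0.1579) = 0.4205
  p(1,0)=3/19: -0.1579 × log₂(0.1579) = 0.4205
  p(1,1)=1/19: -0.0526 × log₂(0.0526) = 0.2236
  p(1,2)=3/19: -0.1579 × log₂(0.1579) = 0.4205
  p(2,0)=3/19: -0.1579 × log₂(0.1579) = 0.4205
  p(2,1)=1/19: -0.0526 × log₂(0.0526) = 0.2236
  p(2,2)=3/19: -0.1579 × log₂(0.1579) = 0.4205
H(X,Y) = 2.9966 bits


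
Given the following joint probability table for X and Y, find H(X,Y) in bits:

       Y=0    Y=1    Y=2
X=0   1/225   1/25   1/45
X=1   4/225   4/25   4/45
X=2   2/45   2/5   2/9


H(X,Y) = -Σ p(x,y) log₂ p(x,y)
  p(0,0)=1/225: -0.0044 × log₂(0.0044) = 0.0347
  p(0,1)=1/25: -0.0400 × log₂(0.0400) = 0.1858
  p(0,2)=1/45: -0.0222 × log₂(0.0222) = 0.1220
  p(1,0)=4/225: -0.0178 × log₂(0.0178) = 0.1034
  p(1,1)=4/25: -0.1600 × log₂(0.1600) = 0.4230
  p(1,2)=4/45: -0.0889 × log₂(0.0889) = 0.3104
  p(2,0)=2/45: -0.0444 × log₂(0.0444) = 0.1996
  p(2,1)=2/5: -0.4000 × log₂(0.4000) = 0.5288
  p(2,2)=2/9: -0.2222 × log₂(0.2222) = 0.4822
H(X,Y) = 2.3899 bits


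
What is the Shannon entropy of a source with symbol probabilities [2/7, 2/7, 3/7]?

H(X) = -Σ p(x) log₂ p(x)
  -2/7 × log₂(2/7) = 0.5164
  -2/7 × log₂(2/7) = 0.5164
  -3/7 × log₂(3/7) = 0.5239
H(X) = 1.5567 bits


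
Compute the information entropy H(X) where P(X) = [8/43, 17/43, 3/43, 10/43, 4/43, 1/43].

H(X) = -Σ p(x) log₂ p(x)
  -8/43 × log₂(8/43) = 0.4514
  -17/43 × log₂(17/43) = 0.5293
  -3/43 × log₂(3/43) = 0.2680
  -10/43 × log₂(10/43) = 0.4894
  -4/43 × log₂(4/43) = 0.3187
  -1/43 × log₂(1/43) = 0.1262
H(X) = 2.1830 bits


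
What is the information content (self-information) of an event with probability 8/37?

Information content I(x) = -log₂(p(x))
I = -log₂(8/37) = -log₂(0.2162)
I = 2.2095 bits


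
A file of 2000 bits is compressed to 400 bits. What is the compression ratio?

Compression ratio = Original / Compressed
= 2000 / 400 = 5.00:1


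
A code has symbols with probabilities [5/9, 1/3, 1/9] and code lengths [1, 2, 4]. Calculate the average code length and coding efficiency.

Average length L = Σ p_i × l_i = 1.6667 bits
Entropy H = 1.3516 bits
Efficiency η = H/L × 100% = 81.10%


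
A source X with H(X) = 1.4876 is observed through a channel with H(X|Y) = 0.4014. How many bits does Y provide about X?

I(X;Y) = H(X) - H(X|Y)
I(X;Y) = 1.4876 - 0.4014 = 1.0862 bits


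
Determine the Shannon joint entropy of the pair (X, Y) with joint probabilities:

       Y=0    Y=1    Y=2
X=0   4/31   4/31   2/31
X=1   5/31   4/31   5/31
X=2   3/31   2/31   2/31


H(X,Y) = -Σ p(x,y) log₂ p(x,y)
  p(0,0)=4/31: -0.1290 × log₂(0.1290) = 0.3812
  p(0,1)=4/31: -0.1290 × log₂(0.1290) = 0.3812
  p(0,2)=2/31: -0.0645 × log₂(0.0645) = 0.2551
  p(1,0)=5/31: -0.1613 × log₂(0.1613) = 0.4246
  p(1,1)=4/31: -0.1290 × log₂(0.1290) = 0.3812
  p(1,2)=5/31: -0.1613 × log₂(0.1613) = 0.4246
  p(2,0)=3/31: -0.0968 × log₂(0.0968) = 0.3261
  p(2,1)=2/31: -0.0645 × log₂(0.0645) = 0.2551
  p(2,2)=2/31: -0.0645 × log₂(0.0645) = 0.2551
H(X,Y) = 3.0841 bits


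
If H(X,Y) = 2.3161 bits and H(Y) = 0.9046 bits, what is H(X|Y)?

Chain rule: H(X,Y) = H(X|Y) + H(Y)
H(X|Y) = H(X,Y) - H(Y) = 2.3161 - 0.9046 = 1.4115 bits


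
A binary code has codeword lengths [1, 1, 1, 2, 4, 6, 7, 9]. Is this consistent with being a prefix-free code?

Kraft inequality: Σ 2^(-l_i) ≤ 1 for prefix-free code
Calculating: 2^(-1) + 2^(-1) + 2^(-1) + 2^(-2) + 2^(-4) + 2^(-6) + 2^(-7) + 2^(-9)
= 0.5 + 0.5 + 0.5 + 0.25 + 0.0625 + 0.015625 + 0.0078125 + 0.001953125
= 1.8379
Since 1.8379 > 1, prefix-free code does not exist


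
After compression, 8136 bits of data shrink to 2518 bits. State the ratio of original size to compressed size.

Compression ratio = Original / Compressed
= 8136 / 2518 = 3.23:1


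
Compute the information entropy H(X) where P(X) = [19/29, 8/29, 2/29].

H(X) = -Σ p(x) log₂ p(x)
  -19/29 × log₂(19/29) = 0.3997
  -8/29 × log₂(8/29) = 0.5125
  -2/29 × log₂(2/29) = 0.2661
H(X) = 1.1783 bits


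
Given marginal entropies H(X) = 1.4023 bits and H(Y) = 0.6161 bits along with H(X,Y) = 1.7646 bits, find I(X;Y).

I(X;Y) = H(X) + H(Y) - H(X,Y)
I(X;Y) = 1.4023 + 0.6161 - 1.7646 = 0.2538 bits


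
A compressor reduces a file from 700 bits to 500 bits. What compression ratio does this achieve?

Compression ratio = Original / Compressed
= 700 / 500 = 1.40:1


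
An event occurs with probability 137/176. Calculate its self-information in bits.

Information content I(x) = -log₂(p(x))
I = -log₂(137/176) = -log₂(0.7784)
I = 0.3614 bits


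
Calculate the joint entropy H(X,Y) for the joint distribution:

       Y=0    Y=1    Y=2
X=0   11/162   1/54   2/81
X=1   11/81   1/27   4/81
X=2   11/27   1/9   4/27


H(X,Y) = -Σ p(x,y) log₂ p(x,y)
  p(0,0)=11/162: -0.0679 × log₂(0.0679) = 0.2635
  p(0,1)=1/54: -0.0185 × log₂(0.0185) = 0.1066
  p(0,2)=2/81: -0.0247 × log₂(0.0247) = 0.1318
  p(1,0)=11/81: -0.1358 × log₂(0.1358) = 0.3912
  p(1,1)=1/27: -0.0370 × log₂(0.0370) = 0.1761
  p(1,2)=4/81: -0.0494 × log₂(0.0494) = 0.2143
  p(2,0)=11/27: -0.4074 × log₂(0.4074) = 0.5278
  p(2,1)=1/9: -0.1111 × log₂(0.1111) = 0.3522
  p(2,2)=4/27: -0.1481 × log₂(0.1481) = 0.4081
H(X,Y) = 2.5716 bits


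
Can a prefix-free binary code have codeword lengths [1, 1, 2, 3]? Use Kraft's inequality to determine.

Kraft inequality: Σ 2^(-l_i) ≤ 1 for prefix-free code
Calculating: 2^(-1) + 2^(-1) + 2^(-2) + 2^(-3)
= 0.5 + 0.5 + 0.25 + 0.125
= 1.3750
Since 1.3750 > 1, prefix-free code does not exist


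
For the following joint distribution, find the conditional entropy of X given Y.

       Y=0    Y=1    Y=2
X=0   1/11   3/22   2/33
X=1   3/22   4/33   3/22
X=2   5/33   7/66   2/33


H(X|Y) = Σ_y p(y) H(X|Y=y)
  p(Y=0) = 25/66, H(X|Y=0) = 1.5535
  p(Y=1) = 4/11, H(X|Y=1) = 1.5774
  p(Y=2) = 17/66, H(X|Y=2) = 1.4681
H(X|Y) = 0.3788×1.5535 + 0.3636×1.5774 + 0.2576×1.4681 = 1.5402 bits


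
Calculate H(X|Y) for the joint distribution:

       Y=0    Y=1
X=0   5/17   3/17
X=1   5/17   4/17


H(X|Y) = Σ_y p(y) H(X|Y=y)
  p(Y=0) = 10/17, H(X|Y=0) = 1.0000
  p(Y=1) = 7/17, H(X|Y=1) = 0.9852
H(X|Y) = 0.5882×1.0000 + 0.4118×0.9852 = 0.9939 bits


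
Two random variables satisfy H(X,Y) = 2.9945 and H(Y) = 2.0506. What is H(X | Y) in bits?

Chain rule: H(X,Y) = H(X|Y) + H(Y)
H(X|Y) = H(X,Y) - H(Y) = 2.9945 - 2.0506 = 0.9439 bits


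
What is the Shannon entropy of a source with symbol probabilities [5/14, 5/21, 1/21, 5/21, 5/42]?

H(X) = -Σ p(x) log₂ p(x)
  -5/14 × log₂(5/14) = 0.5305
  -5/21 × log₂(5/21) = 0.4929
  -1/21 × log₂(1/21) = 0.2092
  -5/21 × log₂(5/21) = 0.4929
  -5/42 × log₂(5/42) = 0.3655
H(X) = 2.0911 bits


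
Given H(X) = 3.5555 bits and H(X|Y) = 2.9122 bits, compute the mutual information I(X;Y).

I(X;Y) = H(X) - H(X|Y)
I(X;Y) = 3.5555 - 2.9122 = 0.6433 bits


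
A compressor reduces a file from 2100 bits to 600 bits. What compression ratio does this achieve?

Compression ratio = Original / Compressed
= 2100 / 600 = 3.50:1


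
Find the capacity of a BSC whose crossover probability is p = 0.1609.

For BSC with error probability p:
C = 1 - H(p) where H(p) is binary entropy
H(0.1609) = -0.1609 × log₂(0.1609) - 0.8391 × log₂(0.8391)
H(p) = 0.6365
C = 1 - 0.6365 = 0.3635 bits/use


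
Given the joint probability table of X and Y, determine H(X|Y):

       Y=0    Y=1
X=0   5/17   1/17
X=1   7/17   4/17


H(X|Y) = Σ_y p(y) H(X|Y=y)
  p(Y=0) = 12/17, H(X|Y=0) = 0.9799
  p(Y=1) = 5/17, H(X|Y=1) = 0.7219
H(X|Y) = 0.7059×0.9799 + 0.2941×0.7219 = 0.9040 bits


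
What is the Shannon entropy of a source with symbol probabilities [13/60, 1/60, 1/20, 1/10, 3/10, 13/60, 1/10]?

H(X) = -Σ p(x) log₂ p(x)
  -13/60 × log₂(13/60) = 0.4781
  -1/60 × log₂(1/60) = 0.0984
  -1/20 × log₂(1/20) = 0.2161
  -1/10 × log₂(1/10) = 0.3322
  -3/10 × log₂(3/10) = 0.5211
  -13/60 × log₂(13/60) = 0.4781
  -1/10 × log₂(1/10) = 0.3322
H(X) = 2.4561 bits


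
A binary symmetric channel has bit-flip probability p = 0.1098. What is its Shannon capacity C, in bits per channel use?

For BSC with error probability p:
C = 1 - H(p) where H(p) is binary entropy
H(0.1098) = -0.1098 × log₂(0.1098) - 0.8902 × log₂(0.8902)
H(p) = 0.4993
C = 1 - 0.4993 = 0.5007 bits/use


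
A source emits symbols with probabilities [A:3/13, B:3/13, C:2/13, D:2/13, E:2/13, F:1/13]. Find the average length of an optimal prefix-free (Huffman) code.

Huffman tree construction:
Combine smallest probabilities repeatedly
Resulting codes:
  A: 00 (length 2)
  B: 01 (length 2)
  C: 101 (length 3)
  D: 110 (length 3)
  E: 111 (length 3)
  F: 100 (length 3)
Average length = Σ p(s) × length(s) = 2.5385 bits


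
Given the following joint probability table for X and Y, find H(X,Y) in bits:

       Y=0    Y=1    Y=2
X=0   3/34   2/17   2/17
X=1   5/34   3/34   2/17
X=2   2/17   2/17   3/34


H(X,Y) = -Σ p(x,y) log₂ p(x,y)
  p(0,0)=3/34: -0.0882 × log₂(0.0882) = 0.3090
  p(0,1)=2/17: -0.1176 × log₂(0.1176) = 0.3632
  p(0,2)=2/17: -0.1176 × log₂(0.1176) = 0.3632
  p(1,0)=5/34: -0.1471 × log₂(0.1471) = 0.4067
  p(1,1)=3/34: -0.0882 × log₂(0.0882) = 0.3090
  p(1,2)=2/17: -0.1176 × log₂(0.1176) = 0.3632
  p(2,0)=2/17: -0.1176 × log₂(0.1176) = 0.3632
  p(2,1)=2/17: -0.1176 × log₂(0.1176) = 0.3632
  p(2,2)=3/34: -0.0882 × log₂(0.0882) = 0.3090
H(X,Y) = 3.1500 bits


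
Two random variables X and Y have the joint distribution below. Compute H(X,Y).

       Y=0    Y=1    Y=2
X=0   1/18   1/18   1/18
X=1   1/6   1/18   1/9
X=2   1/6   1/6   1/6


H(X,Y) = -Σ p(x,y) log₂ p(x,y)
  p(0,0)=1/18: -0.0556 × log₂(0.0556) = 0.2317
  p(0,1)=1/18: -0.0556 × log₂(0.0556) = 0.2317
  p(0,2)=1/18: -0.0556 × log₂(0.0556) = 0.2317
  p(1,0)=1/6: -0.1667 × log₂(0.1667) = 0.4308
  p(1,1)=1/18: -0.0556 × log₂(0.0556) = 0.2317
  p(1,2)=1/9: -0.1111 × log₂(0.1111) = 0.3522
  p(2,0)=1/6: -0.1667 × log₂(0.1667) = 0.4308
  p(2,1)=1/6: -0.1667 × log₂(0.1667) = 0.4308
  p(2,2)=1/6: -0.1667 × log₂(0.1667) = 0.4308
H(X,Y) = 3.0022 bits


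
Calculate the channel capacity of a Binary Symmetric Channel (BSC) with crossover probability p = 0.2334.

For BSC with error probability p:
C = 1 - H(p) where H(p) is binary entropy
H(0.2334) = -0.2334 × log₂(0.2334) - 0.7666 × log₂(0.7666)
H(p) = 0.7839
C = 1 - 0.7839 = 0.2161 bits/use


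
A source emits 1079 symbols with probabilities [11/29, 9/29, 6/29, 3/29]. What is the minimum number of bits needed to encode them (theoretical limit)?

Entropy H = 1.8632 bits/symbol
Minimum bits = H × n = 1.8632 × 1079
= 2010.43 bits


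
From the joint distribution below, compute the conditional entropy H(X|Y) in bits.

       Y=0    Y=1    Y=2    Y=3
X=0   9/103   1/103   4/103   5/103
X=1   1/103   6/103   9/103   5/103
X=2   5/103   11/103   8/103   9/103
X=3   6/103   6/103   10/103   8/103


H(X|Y) = Σ_y p(y) H(X|Y=y)
  p(Y=0) = 21/103, H(X|Y=0) = 1.7424
  p(Y=1) = 24/103, H(X|Y=1) = 1.7069
  p(Y=2) = 31/103, H(X|Y=2) = 1.9300
  p(Y=3) = 27/103, H(X|Y=3) = 1.9494
H(X|Y) = 0.2039×1.7424 + 0.2330×1.7069 + 0.3010×1.9300 + 0.2621×1.9494 = 1.8449 bits


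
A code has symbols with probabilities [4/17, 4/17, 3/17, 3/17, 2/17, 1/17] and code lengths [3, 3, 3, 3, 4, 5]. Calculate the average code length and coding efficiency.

Average length L = Σ p_i × l_i = 3.2353 bits
Entropy H = 2.4692 bits
Efficiency η = H/L × 100% = 76.32%


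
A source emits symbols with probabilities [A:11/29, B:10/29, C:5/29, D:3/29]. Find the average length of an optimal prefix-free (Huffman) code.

Huffman tree construction:
Combine smallest probabilities repeatedly
Resulting codes:
  A: 0 (length 1)
  B: 11 (length 2)
  C: 101 (length 3)
  D: 100 (length 3)
Average length = Σ p(s) × length(s) = 1.8966 bits
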